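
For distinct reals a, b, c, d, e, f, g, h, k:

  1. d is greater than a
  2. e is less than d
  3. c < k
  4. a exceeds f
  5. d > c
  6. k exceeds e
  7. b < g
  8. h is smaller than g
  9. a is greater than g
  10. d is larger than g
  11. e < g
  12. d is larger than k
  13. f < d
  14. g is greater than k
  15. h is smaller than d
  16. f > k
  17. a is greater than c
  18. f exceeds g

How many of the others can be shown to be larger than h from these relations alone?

The elements the relations force above h are g, f, a, d — no chain reaches any other.
That is 4.

4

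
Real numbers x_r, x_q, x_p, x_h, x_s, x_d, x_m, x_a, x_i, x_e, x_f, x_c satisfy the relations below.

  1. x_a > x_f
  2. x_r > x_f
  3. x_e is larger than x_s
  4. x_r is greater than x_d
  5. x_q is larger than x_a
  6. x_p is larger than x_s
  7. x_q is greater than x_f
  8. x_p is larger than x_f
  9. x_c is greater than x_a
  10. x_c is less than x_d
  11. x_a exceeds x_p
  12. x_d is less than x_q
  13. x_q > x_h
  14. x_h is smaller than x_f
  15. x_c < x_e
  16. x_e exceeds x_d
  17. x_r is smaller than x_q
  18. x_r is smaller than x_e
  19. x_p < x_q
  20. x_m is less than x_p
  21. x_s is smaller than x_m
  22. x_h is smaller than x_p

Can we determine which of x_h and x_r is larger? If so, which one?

x_r

Following the relations from x_h: x_h < x_f < x_p < x_a < x_c < x_d < x_r.
So x_r is larger.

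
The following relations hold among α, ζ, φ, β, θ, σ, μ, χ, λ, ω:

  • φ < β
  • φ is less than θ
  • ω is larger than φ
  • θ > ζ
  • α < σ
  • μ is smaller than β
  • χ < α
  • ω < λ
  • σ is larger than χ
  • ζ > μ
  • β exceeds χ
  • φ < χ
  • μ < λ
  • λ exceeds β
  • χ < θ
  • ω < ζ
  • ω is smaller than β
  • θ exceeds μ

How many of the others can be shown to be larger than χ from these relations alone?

5

Directly above χ: β, α, σ, θ.
One step further: λ (5 so far).
Nothing else is reachable above χ; 5 in all.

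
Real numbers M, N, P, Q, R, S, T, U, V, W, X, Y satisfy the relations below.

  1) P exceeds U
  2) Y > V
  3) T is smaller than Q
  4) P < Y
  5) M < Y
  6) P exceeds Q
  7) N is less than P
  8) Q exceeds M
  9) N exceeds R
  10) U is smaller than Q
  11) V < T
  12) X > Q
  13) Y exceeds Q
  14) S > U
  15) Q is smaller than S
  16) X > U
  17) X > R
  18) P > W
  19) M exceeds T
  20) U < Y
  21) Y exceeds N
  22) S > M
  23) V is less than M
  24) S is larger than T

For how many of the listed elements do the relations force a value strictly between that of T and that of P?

2

Chaining upward from T reaches: M, Q, S, Y, X.
Chaining downward from P reaches: V, M, U, Q, R, W, N.
Strictly between T and P are those in both lists: M, Q — 2 elements.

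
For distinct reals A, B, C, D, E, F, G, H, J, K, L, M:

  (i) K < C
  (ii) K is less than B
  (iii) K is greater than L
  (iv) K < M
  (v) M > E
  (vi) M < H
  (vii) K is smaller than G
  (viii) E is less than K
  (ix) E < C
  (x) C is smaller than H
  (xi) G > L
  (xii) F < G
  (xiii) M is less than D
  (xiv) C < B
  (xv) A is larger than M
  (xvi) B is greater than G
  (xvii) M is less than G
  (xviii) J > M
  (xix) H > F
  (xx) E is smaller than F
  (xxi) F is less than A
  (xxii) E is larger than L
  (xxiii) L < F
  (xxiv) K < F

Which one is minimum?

E is not least since L < E; K is not least since L < K; F is not least since E < F; M is not least since K < M; J is not least since M < J; D is not least since M < D; A is not least since F < A; C is not least since K < C; H is not least since M < H; G is not least since F < G; B is not least since K < B.
Only L has nothing below it, so L is the minimum.

L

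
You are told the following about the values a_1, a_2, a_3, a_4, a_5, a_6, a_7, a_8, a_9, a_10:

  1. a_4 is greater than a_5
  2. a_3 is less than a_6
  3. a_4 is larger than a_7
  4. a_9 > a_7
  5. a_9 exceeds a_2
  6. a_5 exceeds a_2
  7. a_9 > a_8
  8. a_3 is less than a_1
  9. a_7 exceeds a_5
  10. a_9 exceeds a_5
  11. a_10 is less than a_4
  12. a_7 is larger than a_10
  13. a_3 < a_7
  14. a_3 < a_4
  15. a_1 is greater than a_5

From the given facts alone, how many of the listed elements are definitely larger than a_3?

5

Directly above a_3: a_7, a_1, a_4, a_6.
One step further: a_9 (5 so far).
Nothing else is reachable above a_3; 5 in all.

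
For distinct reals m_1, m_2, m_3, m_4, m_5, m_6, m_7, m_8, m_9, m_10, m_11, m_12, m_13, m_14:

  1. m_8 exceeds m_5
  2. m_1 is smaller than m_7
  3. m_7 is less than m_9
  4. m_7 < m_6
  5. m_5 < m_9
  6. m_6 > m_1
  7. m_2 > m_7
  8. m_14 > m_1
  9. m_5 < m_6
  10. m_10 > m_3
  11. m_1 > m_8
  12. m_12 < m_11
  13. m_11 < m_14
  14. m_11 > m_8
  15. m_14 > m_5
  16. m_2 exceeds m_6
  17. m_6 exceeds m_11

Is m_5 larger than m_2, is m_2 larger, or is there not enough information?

m_5 < m_8 and m_8 < m_1 give m_5 < m_1.
Then m_1 < m_6 extends the chain to m_6.
With m_6 < m_2: m_5 < m_8 < m_1 < m_6 < m_2.
So m_2 is larger.

m_2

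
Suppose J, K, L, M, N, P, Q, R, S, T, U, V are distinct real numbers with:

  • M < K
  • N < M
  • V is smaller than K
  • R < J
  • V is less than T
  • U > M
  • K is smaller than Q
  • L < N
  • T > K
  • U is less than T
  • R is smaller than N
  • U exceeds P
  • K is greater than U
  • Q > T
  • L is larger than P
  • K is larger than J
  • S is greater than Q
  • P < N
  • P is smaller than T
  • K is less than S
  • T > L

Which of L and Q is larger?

L < N and N < M give L < M.
Then M < U extends the chain to U.
With U < K: L < N < M < U < K.
With K < T: L < N < M < U < K < T.
With T < Q: L < N < M < U < K < T < Q.
So L < Q; Q is the larger of the two.

Q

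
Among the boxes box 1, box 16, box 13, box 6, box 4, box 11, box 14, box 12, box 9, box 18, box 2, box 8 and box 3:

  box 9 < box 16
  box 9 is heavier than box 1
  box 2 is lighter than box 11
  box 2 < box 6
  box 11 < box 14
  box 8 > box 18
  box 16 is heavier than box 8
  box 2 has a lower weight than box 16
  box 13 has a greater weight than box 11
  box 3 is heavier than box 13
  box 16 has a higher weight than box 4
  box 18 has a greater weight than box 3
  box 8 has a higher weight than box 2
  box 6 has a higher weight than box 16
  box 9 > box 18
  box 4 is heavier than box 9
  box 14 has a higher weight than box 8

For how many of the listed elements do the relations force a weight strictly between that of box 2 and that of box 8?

Chaining upward from box 2 reaches: box 11, box 13, box 3, box 18, box 9, box 4, box 16, box 14, box 6.
Chaining downward from box 8 reaches: box 11, box 13, box 3, box 18.
Strictly between box 2 and box 8 are those in both lists: box 11, box 13, box 3, box 18 — 4 elements.

4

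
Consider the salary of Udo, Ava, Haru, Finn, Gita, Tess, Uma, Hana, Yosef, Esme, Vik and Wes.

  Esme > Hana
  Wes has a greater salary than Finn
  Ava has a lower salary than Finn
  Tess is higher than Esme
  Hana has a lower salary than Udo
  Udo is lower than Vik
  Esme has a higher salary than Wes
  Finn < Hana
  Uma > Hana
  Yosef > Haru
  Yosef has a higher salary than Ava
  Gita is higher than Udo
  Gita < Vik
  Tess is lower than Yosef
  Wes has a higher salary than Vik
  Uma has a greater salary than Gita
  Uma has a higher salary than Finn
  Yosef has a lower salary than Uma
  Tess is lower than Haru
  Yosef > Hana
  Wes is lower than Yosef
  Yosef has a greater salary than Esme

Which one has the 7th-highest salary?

Vik

Chaining the given pairs: Ava < Finn < Hana < Udo < Gita < Vik < Wes < Esme < Tess < Haru < Yosef < Uma.
The 7th largest is Vik.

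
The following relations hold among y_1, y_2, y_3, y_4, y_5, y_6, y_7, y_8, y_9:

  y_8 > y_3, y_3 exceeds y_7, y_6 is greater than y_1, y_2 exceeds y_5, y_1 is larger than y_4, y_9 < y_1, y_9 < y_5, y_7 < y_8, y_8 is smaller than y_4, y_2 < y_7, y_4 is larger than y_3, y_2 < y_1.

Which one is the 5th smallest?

Chaining the given pairs: y_9 < y_5 < y_2 < y_7 < y_3 < y_8 < y_4 < y_1 < y_6.
The 5th smallest is y_3.

y_3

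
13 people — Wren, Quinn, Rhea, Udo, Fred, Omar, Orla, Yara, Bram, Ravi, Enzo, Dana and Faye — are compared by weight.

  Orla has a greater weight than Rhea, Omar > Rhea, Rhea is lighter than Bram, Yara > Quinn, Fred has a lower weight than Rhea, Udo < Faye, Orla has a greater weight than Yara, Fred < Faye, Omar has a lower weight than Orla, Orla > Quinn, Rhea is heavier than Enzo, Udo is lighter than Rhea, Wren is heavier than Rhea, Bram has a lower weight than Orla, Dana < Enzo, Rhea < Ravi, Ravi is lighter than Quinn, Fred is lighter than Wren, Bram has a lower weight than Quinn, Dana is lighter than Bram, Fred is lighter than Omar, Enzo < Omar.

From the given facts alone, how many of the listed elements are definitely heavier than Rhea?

The elements the relations force above Rhea are Ravi, Omar, Bram, Wren, Quinn, Yara, Orla — no chain reaches any other.
That is 7.

7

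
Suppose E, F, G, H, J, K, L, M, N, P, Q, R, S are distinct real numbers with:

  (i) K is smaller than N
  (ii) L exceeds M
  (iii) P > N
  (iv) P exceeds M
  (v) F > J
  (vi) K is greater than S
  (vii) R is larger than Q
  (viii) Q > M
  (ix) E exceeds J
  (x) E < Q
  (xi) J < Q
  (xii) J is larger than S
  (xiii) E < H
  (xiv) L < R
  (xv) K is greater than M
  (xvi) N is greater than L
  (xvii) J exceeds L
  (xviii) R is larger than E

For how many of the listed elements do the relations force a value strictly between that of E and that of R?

1

Chaining upward from E reaches: Q, H.
Chaining downward from R reaches: M, L, S, J, Q.
Strictly between E and R are those in both lists: Q — 1 element.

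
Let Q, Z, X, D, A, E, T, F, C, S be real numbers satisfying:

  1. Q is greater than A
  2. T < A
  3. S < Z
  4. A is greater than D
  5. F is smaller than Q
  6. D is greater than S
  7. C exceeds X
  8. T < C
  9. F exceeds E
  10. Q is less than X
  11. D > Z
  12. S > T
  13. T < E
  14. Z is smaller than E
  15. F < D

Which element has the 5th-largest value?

D

The consecutive relations fix a unique order: T < S < Z < E < F < D < A < Q < X < C.
Counting 5 from the largest end gives D.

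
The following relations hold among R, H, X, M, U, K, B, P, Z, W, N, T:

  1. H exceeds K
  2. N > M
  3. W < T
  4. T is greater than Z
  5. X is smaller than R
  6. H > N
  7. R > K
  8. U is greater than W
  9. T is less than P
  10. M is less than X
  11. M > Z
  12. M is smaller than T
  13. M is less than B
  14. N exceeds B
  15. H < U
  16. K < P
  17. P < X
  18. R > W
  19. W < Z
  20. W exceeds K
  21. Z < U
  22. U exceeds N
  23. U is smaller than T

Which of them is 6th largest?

H

The consecutive relations fix a unique order: K < W < Z < M < B < N < H < U < T < P < X < R.
Counting 6 from the largest end gives H.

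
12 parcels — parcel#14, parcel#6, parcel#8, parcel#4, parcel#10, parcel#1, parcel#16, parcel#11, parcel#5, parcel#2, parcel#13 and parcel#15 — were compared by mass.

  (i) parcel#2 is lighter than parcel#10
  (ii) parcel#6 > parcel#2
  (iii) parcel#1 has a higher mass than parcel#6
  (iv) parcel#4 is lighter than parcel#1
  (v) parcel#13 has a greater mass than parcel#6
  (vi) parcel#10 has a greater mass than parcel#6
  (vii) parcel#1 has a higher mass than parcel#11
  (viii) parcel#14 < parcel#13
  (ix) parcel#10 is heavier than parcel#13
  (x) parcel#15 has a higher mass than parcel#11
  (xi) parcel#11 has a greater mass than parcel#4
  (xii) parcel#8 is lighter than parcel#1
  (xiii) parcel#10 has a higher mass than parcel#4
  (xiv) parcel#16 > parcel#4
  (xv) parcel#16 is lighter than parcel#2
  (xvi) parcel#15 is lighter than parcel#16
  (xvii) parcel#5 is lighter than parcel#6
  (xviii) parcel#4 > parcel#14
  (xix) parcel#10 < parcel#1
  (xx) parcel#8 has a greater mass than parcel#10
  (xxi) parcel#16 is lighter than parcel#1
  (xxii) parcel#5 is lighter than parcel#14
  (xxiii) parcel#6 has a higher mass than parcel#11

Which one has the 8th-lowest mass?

Piecing the relations together gives one ordering: parcel#5 < parcel#14 < parcel#4 < parcel#11 < parcel#15 < parcel#16 < parcel#2 < parcel#6 < parcel#13 < parcel#10 < parcel#8 < parcel#1.
Counting 8 from the smallest end gives parcel#6.

parcel#6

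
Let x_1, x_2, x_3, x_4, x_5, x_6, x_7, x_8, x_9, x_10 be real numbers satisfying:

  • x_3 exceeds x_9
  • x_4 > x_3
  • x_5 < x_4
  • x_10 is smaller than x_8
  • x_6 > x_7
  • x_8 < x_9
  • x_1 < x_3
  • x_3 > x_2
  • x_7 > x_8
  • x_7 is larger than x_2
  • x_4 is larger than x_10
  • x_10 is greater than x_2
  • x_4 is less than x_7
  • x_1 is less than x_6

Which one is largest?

x_6

x_2 is not greatest since x_2 < x_10; x_10 is not greatest since x_10 < x_8; x_8 is not greatest since x_8 < x_9; x_1 is not greatest since x_1 < x_6; x_5 is not greatest since x_5 < x_4; x_9 is not greatest since x_9 < x_3; x_3 is not greatest since x_3 < x_4; x_4 is not greatest since x_4 < x_7; x_7 is not greatest since x_7 < x_6.
Only x_6 has nothing above it, so x_6 is the largest.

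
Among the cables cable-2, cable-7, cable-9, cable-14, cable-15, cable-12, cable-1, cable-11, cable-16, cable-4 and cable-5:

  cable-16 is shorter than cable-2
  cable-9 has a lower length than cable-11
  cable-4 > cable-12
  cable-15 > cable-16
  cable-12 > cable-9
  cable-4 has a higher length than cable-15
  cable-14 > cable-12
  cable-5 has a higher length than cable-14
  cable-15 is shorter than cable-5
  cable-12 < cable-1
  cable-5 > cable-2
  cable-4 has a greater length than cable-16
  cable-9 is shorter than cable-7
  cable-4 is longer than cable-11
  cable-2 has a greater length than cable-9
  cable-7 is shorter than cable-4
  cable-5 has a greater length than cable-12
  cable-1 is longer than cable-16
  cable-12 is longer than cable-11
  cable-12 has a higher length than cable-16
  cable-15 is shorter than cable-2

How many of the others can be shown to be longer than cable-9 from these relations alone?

8

Directly above cable-9: cable-11, cable-7, cable-12, cable-2.
One step further: cable-1, cable-4, cable-14, cable-5 (8 so far).
Nothing else is reachable above cable-9; 8 in all.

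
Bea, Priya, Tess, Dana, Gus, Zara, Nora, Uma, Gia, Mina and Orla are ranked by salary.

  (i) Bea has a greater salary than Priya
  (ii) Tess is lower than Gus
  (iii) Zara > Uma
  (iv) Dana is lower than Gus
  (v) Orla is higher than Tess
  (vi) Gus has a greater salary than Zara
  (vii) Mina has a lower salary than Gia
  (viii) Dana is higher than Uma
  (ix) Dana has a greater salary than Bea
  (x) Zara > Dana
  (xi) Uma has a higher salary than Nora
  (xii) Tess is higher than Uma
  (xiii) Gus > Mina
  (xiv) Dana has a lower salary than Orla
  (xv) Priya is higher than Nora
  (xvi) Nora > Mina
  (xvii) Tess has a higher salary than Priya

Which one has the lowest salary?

Nora is not least since Mina < Nora; Gia is not least since Mina < Gia; Priya is not least since Nora < Priya; Uma is not least since Nora < Uma; Tess is not least since Uma < Tess; Bea is not least since Priya < Bea; Dana is not least since Bea < Dana; Zara is not least since Uma < Zara; Gus is not least since Mina < Gus; Orla is not least since Dana < Orla.
Only Mina has nothing below it, so Mina is the lowest salary.

Mina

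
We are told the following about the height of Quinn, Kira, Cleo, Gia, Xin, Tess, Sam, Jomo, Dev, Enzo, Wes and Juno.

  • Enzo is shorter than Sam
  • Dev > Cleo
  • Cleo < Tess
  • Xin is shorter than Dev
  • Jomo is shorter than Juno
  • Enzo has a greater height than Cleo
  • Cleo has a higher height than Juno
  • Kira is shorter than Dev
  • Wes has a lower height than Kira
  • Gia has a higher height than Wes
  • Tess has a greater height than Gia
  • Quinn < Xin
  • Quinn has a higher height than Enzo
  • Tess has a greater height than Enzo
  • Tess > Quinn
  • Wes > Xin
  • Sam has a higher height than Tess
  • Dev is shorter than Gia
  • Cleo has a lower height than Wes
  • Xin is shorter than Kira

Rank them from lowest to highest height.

Jomo < Juno < Cleo < Enzo < Quinn < Xin < Wes < Kira < Dev < Gia < Tess < Sam

Each adjacent pair is fixed by a given relation: Jomo < Juno; Juno < Cleo; Cleo < Enzo; Enzo < Quinn; Quinn < Xin; Xin < Wes; Wes < Kira; Kira < Dev; Dev < Gia; Gia < Tess; Tess < Sam. Chaining them end to end gives the full order.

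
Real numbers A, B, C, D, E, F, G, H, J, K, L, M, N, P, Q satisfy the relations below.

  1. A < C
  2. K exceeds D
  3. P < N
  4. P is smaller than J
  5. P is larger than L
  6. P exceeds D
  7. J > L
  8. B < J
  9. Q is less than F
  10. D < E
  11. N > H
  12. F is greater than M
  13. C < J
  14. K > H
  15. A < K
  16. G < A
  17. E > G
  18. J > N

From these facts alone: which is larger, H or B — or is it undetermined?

undetermined

Following every chain through B: above B we get J.
H is not reached, and no chain runs the other way from H to B.
So the given relations leave the order of B and H undetermined.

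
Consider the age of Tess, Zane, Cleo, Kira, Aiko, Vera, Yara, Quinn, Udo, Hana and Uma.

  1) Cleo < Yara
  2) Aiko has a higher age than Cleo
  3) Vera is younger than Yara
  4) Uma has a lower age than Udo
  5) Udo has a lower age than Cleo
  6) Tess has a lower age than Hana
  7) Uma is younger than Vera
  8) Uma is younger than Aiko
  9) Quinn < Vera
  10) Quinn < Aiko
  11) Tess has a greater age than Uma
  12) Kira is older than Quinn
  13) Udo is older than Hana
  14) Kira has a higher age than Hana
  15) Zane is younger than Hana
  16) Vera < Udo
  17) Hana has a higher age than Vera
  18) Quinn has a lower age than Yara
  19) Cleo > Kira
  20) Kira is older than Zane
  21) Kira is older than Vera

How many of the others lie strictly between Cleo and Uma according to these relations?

The relations place Uma below Cleo. An element lies strictly between them when it is forced above Uma and also forced below Cleo.
Above Uma: {Tess, Vera, Hana, Udo, Kira, Aiko, Yara}. Below Cleo: {Quinn, Tess, Zane, Vera, Hana, Udo, Kira}.
Intersection: {Tess, Vera, Hana, Udo, Kira} — 5.

5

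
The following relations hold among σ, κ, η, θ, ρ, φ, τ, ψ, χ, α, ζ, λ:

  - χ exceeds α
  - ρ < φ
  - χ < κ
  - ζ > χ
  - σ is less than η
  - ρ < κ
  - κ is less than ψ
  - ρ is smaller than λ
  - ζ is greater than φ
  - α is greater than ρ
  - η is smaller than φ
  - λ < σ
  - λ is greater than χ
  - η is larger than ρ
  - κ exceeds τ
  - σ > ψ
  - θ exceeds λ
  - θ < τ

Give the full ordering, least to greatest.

ρ < α < χ < λ < θ < τ < κ < ψ < σ < η < φ < ζ

Each adjacent pair is fixed by a given relation: ρ < α; α < χ; χ < λ; λ < θ; θ < τ; τ < κ; κ < ψ; ψ < σ; σ < η; η < φ; φ < ζ. Chaining them end to end gives the full order.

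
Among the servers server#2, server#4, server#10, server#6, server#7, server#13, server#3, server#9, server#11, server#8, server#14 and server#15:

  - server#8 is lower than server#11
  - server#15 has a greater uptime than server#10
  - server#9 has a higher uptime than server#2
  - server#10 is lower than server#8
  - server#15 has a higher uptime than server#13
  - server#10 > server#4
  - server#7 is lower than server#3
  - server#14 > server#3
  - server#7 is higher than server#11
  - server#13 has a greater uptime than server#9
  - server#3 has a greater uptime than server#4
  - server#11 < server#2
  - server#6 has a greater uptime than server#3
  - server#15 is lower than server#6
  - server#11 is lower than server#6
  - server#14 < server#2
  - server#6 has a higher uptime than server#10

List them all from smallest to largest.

server#4 < server#10 < server#8 < server#11 < server#7 < server#3 < server#14 < server#2 < server#9 < server#13 < server#15 < server#6

Nothing is placed below server#4, so it is least; from there server#4 < server#10; server#10 < server#8; server#8 < server#11; server#11 < server#7; server#7 < server#3; server#3 < server#14; server#14 < server#2; server#2 < server#9; server#9 < server#13; server#13 < server#15; server#15 < server#6, each given directly.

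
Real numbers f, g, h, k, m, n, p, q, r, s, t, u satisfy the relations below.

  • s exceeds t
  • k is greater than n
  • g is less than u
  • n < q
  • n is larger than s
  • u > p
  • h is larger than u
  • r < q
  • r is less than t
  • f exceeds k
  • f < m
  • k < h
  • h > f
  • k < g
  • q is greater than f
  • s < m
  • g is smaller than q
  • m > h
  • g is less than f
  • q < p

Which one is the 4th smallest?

The consecutive relations fix a unique order: r < t < s < n < k < g < f < q < p < u < h < m.
Counting 4 from the smallest end gives n.

n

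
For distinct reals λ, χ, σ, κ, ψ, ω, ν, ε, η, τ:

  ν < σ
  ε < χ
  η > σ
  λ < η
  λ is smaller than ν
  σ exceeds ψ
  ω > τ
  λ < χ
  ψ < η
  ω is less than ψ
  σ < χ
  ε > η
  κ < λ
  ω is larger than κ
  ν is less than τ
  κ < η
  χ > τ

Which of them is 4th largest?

The consecutive relations fix a unique order: κ < λ < ν < τ < ω < ψ < σ < η < ε < χ.
The 4th largest is σ.

σ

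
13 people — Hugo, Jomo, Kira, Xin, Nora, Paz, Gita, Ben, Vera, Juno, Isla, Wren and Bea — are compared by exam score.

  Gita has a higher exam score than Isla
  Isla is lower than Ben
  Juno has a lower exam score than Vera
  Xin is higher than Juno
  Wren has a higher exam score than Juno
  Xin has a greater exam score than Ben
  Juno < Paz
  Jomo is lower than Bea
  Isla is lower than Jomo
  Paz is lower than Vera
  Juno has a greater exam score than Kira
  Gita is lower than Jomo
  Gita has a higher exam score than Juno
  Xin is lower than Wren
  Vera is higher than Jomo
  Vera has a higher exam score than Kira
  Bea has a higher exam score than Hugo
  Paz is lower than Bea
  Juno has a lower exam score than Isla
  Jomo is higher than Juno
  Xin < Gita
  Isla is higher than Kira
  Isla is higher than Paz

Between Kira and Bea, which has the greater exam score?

Bea

Kira < Juno and Juno < Paz give Kira < Paz.
With Paz < Isla: Kira < Juno < Paz < Isla.
With Isla < Ben: Kira < Juno < Paz < Isla < Ben.
Then Ben < Xin extends the chain to Xin.
Then Xin < Gita extends the chain to Gita.
Then Gita < Jomo extends the chain to Jomo.
With Jomo < Bea: Kira < Juno < Paz < Isla < Ben < Xin < Gita < Jomo < Bea.
So Kira < Bea; Bea is the higher of the two.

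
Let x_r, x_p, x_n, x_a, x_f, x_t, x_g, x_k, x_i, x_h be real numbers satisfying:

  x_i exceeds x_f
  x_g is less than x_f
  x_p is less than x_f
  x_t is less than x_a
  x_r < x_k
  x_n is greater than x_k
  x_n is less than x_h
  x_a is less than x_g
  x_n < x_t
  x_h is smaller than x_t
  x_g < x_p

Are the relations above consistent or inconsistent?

The single ordering x_r < x_k < x_n < x_h < x_t < x_a < x_g < x_p < x_f < x_i satisfies every listed relation, so no contradiction arises.

consistent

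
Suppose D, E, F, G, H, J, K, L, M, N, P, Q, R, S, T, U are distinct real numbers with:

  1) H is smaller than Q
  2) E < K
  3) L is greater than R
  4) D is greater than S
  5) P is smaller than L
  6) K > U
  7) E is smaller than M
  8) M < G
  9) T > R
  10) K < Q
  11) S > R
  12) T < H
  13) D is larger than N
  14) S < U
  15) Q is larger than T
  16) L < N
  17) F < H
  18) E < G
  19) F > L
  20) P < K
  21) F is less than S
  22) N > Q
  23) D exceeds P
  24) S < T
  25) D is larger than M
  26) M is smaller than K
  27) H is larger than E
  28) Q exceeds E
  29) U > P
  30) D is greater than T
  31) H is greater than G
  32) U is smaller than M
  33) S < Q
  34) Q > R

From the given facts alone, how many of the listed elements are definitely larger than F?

10

Directly above F: S, H.
One step further: T, U, Q, D (6 so far).
One step further: M, K, N (9 so far).
One step further: G (10 so far).
Nothing else is reachable above F; 10 in all.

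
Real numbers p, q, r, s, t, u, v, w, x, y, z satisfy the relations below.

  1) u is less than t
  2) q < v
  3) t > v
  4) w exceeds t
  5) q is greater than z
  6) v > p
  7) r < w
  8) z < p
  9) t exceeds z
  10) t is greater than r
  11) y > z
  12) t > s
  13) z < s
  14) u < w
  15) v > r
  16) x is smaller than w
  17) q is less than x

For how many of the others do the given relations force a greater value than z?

8

The elements the relations force above z are p, y, q, s, x, v, t, w — no chain reaches any other.
That is 8.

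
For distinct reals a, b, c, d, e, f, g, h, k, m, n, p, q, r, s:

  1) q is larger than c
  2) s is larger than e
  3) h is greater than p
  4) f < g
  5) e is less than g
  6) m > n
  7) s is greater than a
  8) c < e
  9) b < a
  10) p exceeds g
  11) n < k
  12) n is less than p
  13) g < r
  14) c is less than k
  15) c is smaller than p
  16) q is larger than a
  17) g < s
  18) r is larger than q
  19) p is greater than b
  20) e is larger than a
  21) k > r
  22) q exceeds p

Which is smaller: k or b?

Chaining the given relations: b < a < e < g < p < q < r < k.
So b < k; b is the smaller of the two.

b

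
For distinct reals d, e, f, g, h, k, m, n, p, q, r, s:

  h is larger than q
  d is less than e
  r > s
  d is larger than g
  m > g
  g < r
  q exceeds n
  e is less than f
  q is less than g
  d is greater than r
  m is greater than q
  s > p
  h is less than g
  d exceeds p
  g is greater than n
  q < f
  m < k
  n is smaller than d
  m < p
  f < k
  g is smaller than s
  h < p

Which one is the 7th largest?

Piecing the relations together gives one ordering: n < q < h < g < m < p < s < r < d < e < f < k.
Counting 7 from the largest end gives p.

p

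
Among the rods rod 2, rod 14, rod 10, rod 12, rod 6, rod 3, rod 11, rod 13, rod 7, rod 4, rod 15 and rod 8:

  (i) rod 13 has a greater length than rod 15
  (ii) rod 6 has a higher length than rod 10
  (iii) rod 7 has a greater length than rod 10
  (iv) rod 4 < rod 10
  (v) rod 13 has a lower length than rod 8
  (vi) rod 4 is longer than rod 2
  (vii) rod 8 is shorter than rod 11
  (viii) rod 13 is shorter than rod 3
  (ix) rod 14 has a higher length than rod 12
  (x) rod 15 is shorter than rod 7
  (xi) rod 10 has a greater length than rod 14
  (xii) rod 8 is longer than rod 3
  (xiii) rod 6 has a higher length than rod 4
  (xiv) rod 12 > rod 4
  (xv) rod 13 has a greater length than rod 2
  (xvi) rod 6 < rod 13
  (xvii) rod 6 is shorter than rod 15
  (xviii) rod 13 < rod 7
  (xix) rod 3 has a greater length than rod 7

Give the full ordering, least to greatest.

The consecutive links are each given: rod 2 < rod 4; rod 4 < rod 12; rod 12 < rod 14; rod 14 < rod 10; rod 10 < rod 6; rod 6 < rod 15; rod 15 < rod 13; rod 13 < rod 7; rod 7 < rod 3; rod 3 < rod 8; rod 8 < rod 11.

rod 2 < rod 4 < rod 12 < rod 14 < rod 10 < rod 6 < rod 15 < rod 13 < rod 7 < rod 3 < rod 8 < rod 11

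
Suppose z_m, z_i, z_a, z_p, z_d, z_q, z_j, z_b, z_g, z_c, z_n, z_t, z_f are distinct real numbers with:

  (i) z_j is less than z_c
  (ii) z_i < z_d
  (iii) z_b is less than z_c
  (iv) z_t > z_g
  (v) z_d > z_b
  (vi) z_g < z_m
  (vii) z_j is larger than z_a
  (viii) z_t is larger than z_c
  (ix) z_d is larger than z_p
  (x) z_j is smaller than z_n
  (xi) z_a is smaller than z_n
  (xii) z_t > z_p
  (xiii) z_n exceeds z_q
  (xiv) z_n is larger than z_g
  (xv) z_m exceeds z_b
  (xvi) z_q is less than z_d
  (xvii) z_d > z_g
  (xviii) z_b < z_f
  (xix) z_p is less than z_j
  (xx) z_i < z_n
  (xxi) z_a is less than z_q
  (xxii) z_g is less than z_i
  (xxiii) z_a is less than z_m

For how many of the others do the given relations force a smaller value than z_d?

The elements the relations force below z_d are z_p, z_a, z_g, z_b, z_i, z_q — no chain reaches any other.
That is 6.

6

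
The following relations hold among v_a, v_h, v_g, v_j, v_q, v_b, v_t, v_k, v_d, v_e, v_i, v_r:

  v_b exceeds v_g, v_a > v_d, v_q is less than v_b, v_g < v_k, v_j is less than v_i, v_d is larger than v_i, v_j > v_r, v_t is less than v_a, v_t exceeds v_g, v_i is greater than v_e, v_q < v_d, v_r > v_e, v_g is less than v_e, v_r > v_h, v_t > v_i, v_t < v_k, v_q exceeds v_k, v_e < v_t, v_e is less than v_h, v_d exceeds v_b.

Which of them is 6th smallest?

Piecing the relations together gives one ordering: v_g < v_e < v_h < v_r < v_j < v_i < v_t < v_k < v_q < v_b < v_d < v_a.
Counting 6 from the smallest end gives v_i.

v_i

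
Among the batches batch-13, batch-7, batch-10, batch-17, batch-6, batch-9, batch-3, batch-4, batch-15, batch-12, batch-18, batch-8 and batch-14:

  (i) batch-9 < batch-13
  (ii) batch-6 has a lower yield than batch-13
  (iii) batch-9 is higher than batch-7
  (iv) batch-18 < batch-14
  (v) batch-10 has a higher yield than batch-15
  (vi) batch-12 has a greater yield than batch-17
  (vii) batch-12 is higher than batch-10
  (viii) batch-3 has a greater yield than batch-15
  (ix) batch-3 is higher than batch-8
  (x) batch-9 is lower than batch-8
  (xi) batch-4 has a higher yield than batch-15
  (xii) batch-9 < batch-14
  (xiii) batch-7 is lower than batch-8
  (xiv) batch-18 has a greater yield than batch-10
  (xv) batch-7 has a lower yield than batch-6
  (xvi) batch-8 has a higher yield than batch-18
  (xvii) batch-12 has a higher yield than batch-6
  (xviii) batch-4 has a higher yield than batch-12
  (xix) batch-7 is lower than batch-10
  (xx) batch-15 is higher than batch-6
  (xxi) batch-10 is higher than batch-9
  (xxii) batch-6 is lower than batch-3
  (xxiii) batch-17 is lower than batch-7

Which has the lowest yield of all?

batch-7 is not least since batch-17 < batch-7; batch-6 is not least since batch-7 < batch-6; batch-15 is not least since batch-6 < batch-15; batch-9 is not least since batch-7 < batch-9; batch-10 is not least since batch-9 < batch-10; batch-13 is not least since batch-9 < batch-13; batch-12 is not least since batch-10 < batch-12; batch-18 is not least since batch-10 < batch-18; batch-4 is not least since batch-15 < batch-4; batch-8 is not least since batch-9 < batch-8; batch-14 is not least since batch-9 < batch-14; batch-3 is not least since batch-8 < batch-3.
Only batch-17 has nothing below it, so batch-17 is the lowest yield.

batch-17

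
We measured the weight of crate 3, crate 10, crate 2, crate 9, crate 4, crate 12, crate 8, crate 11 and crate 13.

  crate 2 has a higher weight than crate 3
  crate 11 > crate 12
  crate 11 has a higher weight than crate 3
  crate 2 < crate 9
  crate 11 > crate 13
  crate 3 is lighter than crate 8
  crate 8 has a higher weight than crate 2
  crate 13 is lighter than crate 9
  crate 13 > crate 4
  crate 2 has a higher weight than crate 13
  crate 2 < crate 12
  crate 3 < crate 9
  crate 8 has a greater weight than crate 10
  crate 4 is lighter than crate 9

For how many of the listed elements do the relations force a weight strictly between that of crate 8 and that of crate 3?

1

The relations place crate 3 below crate 8. An element lies strictly between them when it is forced above crate 3 and also forced below crate 8.
Above crate 3: {crate 2, crate 12, crate 9, crate 11}. Below crate 8: {crate 10, crate 4, crate 13, crate 2}.
Intersection: {crate 2} — 1.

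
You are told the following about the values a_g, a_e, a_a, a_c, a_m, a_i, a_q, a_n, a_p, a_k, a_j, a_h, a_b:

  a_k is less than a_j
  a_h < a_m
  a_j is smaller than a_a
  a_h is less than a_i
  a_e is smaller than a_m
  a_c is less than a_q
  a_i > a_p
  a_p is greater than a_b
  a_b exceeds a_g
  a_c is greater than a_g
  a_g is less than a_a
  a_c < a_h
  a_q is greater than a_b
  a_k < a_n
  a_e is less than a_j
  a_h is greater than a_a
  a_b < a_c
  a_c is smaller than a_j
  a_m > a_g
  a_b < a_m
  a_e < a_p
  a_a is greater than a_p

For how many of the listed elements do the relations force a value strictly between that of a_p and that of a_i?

The relations place a_p below a_i. An element lies strictly between them when it is forced above a_p and also forced below a_i.
Above a_p: {a_a, a_h, a_m}. Below a_i: {a_g, a_e, a_b, a_c, a_k, a_j, a_a, a_h}.
Intersection: {a_a, a_h} — 2.

2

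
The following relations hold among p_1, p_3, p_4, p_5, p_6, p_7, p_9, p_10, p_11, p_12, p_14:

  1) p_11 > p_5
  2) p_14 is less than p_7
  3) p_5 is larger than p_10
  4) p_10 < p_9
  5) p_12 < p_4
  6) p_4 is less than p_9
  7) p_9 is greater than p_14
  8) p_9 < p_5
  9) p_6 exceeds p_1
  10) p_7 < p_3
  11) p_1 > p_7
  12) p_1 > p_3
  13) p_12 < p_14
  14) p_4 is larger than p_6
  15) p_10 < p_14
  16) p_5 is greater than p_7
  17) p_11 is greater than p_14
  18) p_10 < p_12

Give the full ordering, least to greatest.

p_10 < p_12 < p_14 < p_7 < p_3 < p_1 < p_6 < p_4 < p_9 < p_5 < p_11

The consecutive links are each given: p_10 < p_12; p_12 < p_14; p_14 < p_7; p_7 < p_3; p_3 < p_1; p_1 < p_6; p_6 < p_4; p_4 < p_9; p_9 < p_5; p_5 < p_11.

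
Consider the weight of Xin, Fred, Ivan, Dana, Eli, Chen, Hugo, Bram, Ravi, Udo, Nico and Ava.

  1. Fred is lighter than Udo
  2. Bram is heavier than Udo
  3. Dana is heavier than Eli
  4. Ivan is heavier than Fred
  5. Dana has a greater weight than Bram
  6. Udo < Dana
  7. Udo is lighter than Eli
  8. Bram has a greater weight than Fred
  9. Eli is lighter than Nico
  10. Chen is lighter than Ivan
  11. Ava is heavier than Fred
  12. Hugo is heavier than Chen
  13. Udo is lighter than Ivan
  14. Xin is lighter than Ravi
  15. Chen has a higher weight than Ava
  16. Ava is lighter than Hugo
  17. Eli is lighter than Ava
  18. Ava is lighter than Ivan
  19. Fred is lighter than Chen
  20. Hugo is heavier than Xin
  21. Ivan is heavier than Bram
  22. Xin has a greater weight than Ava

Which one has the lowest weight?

Fred

Udo is not least since Fred < Udo; Eli is not least since Udo < Eli; Bram is not least since Udo < Bram; Nico is not least since Eli < Nico; Dana is not least since Eli < Dana; Ava is not least since Fred < Ava; Xin is not least since Ava < Xin; Chen is not least since Fred < Chen; Ravi is not least since Xin < Ravi; Ivan is not least since Bram < Ivan; Hugo is not least since Ava < Hugo.
Only Fred has nothing below it, so Fred is the lowest weight.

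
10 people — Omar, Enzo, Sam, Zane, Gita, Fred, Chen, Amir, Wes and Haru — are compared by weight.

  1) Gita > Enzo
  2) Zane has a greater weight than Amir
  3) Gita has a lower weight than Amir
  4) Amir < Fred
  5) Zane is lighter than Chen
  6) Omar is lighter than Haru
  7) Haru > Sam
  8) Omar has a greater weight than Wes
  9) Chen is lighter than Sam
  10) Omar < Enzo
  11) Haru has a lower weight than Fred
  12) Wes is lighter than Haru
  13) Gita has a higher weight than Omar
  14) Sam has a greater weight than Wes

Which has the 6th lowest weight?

Chaining the given pairs: Wes < Omar < Enzo < Gita < Amir < Zane < Chen < Sam < Haru < Fred.
The 6th smallest is Zane.

Zane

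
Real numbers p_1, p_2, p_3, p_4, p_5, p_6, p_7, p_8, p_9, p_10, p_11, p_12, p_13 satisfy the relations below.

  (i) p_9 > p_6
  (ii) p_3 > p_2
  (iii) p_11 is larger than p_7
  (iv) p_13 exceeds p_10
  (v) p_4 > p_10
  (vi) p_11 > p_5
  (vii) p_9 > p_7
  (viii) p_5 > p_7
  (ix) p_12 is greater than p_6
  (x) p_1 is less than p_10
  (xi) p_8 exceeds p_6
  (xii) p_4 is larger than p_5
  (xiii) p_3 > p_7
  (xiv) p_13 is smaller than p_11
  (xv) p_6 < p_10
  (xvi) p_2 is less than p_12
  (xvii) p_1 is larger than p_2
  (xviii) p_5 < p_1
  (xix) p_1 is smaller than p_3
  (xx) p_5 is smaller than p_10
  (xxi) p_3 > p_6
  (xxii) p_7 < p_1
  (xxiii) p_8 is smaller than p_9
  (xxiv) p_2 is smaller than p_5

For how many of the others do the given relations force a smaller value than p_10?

From p_10 the given relations immediately reach p_6, p_5, p_1.
From those, p_7, p_2 — 5 in total.
No other element is forced below p_10 by the given relations, so the count is 5.

5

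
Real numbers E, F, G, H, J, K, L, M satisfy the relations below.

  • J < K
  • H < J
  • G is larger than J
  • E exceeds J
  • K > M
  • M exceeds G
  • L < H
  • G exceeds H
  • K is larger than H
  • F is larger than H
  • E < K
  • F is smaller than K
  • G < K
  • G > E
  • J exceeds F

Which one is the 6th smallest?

G

Piecing the relations together gives one ordering: L < H < F < J < E < G < M < K.
Counting 6 from the smallest end gives G.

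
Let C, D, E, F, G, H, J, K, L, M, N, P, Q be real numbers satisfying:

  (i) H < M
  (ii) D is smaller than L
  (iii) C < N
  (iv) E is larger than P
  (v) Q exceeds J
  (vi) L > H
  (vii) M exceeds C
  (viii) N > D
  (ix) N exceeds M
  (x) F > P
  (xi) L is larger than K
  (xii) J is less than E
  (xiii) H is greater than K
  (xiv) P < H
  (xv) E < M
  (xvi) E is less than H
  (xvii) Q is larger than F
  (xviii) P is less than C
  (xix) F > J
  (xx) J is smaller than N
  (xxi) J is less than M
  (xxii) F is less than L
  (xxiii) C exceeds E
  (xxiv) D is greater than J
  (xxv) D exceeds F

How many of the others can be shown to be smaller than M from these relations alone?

6

Directly below M: J, E, H, C.
One step further: P, K (6 so far).
Nothing else is reachable below M; 6 in all.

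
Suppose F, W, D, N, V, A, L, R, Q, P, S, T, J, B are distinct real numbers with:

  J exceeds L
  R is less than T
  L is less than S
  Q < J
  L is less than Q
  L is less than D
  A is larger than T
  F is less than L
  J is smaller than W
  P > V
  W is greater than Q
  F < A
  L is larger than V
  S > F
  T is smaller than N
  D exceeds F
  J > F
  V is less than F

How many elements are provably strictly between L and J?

1

Chaining upward from L reaches: Q, D, W, S.
Chaining downward from J reaches: V, F, Q.
Strictly between L and J are those in both lists: Q — 1 element.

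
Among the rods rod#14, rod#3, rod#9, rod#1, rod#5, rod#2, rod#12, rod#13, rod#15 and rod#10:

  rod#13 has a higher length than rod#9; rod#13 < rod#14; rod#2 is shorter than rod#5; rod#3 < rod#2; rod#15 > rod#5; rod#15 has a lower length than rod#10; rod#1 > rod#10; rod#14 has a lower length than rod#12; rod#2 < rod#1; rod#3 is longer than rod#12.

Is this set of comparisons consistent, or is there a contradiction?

The single ordering rod#9 < rod#13 < rod#14 < rod#12 < rod#3 < rod#2 < rod#5 < rod#15 < rod#10 < rod#1 satisfies every listed relation, so no contradiction arises.

consistent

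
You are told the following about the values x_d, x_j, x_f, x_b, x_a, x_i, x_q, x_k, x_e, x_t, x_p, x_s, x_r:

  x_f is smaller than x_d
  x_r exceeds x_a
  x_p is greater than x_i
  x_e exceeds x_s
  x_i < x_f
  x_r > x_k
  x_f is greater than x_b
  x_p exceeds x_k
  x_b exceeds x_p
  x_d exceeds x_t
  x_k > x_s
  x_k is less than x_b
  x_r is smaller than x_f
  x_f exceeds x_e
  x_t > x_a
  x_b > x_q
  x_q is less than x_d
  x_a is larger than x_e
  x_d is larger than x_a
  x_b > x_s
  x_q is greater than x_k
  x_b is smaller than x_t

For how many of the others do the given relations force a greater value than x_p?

Directly above x_p: x_b.
One step further: x_t, x_f (3 so far).
One step further: x_d (4 so far).
No other element is forced above x_p by the given relations, so the count is 4.

4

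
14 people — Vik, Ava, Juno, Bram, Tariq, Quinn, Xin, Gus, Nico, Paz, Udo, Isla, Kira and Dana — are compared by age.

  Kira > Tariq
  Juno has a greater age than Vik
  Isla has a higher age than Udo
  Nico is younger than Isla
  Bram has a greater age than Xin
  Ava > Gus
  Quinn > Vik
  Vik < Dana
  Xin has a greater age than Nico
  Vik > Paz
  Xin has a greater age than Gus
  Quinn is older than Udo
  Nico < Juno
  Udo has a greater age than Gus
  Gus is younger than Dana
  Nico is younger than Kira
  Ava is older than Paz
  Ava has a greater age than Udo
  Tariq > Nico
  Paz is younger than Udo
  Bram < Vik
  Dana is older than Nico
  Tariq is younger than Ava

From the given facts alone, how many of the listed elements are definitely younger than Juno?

Directly below Juno: Nico, Vik.
One step further: Paz, Bram (4 so far).
One step further: Xin (5 so far).
One step further: Gus (6 so far).
No other element is forced below Juno by the given relations, so the count is 6.

6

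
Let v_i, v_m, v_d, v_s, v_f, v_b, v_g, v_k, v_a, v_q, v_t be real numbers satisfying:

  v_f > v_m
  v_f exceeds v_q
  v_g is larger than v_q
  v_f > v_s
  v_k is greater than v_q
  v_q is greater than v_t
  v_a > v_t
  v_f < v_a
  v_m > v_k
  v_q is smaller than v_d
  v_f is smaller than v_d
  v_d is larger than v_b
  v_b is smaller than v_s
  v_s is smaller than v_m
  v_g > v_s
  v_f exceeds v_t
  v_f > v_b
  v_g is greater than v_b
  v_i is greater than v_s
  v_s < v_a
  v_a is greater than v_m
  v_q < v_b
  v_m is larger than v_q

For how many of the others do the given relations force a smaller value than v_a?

7

The elements the relations force below v_a are v_t, v_q, v_b, v_s, v_k, v_m, v_f — no chain reaches any other.
That is 7.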